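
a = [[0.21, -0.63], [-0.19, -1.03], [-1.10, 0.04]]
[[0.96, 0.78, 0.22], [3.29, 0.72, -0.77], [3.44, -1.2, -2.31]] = a @ [[-3.22, 1.06, 2.11],[-2.60, -0.89, 0.36]]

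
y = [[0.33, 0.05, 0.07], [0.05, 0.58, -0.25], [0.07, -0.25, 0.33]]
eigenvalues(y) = [0.14, 0.37, 0.73]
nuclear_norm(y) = 1.24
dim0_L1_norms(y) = [0.45, 0.88, 0.65]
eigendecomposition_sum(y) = [[0.02, -0.03, -0.04],  [-0.03, 0.03, 0.05],  [-0.04, 0.05, 0.08]] + [[0.31, 0.07, 0.12], [0.07, 0.01, 0.03], [0.12, 0.03, 0.05]] + [[0.0,0.01,-0.01],  [0.01,0.53,-0.33],  [-0.01,-0.33,0.20]]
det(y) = 0.04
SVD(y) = [[-0.01, -0.91, 0.41], [-0.85, -0.20, -0.48], [0.52, -0.35, -0.77]] @ diag([0.7345924195294523, 0.36814980786108564, 0.13725777260946204]) @ [[-0.01, -0.85, 0.52], [-0.91, -0.20, -0.35], [0.41, -0.48, -0.77]]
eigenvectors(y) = [[-0.41, 0.91, -0.01], [0.48, 0.2, -0.85], [0.77, 0.35, 0.52]]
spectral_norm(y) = 0.73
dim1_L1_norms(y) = [0.45, 0.88, 0.65]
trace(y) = 1.24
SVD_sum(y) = [[0.0,0.01,-0.01], [0.01,0.53,-0.33], [-0.01,-0.33,0.2]] + [[0.31, 0.07, 0.12], [0.07, 0.01, 0.03], [0.12, 0.03, 0.05]] + [[0.02, -0.03, -0.04], [-0.03, 0.03, 0.05], [-0.04, 0.05, 0.08]]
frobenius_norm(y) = 0.83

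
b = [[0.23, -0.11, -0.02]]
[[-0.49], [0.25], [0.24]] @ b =[[-0.11, 0.05, 0.01],[0.06, -0.03, -0.0],[0.06, -0.03, -0.00]]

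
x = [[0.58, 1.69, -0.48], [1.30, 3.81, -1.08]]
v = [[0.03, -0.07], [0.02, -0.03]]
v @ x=[[-0.07, -0.22, 0.06], [-0.03, -0.08, 0.02]]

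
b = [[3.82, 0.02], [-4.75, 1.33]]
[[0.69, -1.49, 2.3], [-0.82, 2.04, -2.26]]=b @ [[0.18, -0.39, 0.60], [0.03, 0.14, 0.44]]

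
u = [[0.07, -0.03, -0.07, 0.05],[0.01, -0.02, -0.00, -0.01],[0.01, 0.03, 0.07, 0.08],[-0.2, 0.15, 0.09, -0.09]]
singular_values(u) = [0.3, 0.11, 0.05, 0.0]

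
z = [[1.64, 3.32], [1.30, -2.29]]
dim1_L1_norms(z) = [4.96, 3.59]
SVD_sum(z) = [[0.7, 3.51], [-0.39, -1.95]] + [[0.94, -0.19], [1.69, -0.34]]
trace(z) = -0.65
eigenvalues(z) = [2.53, -3.18]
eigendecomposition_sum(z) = [[2.14, 1.47], [0.58, 0.4]] + [[-0.50,1.85], [0.72,-2.69]]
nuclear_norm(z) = 6.07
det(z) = -8.07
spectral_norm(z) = 4.09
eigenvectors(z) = [[0.97, -0.57],[0.26, 0.82]]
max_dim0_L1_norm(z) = 5.61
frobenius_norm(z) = 4.54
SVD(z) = [[-0.87, 0.49], [0.49, 0.87]] @ diag([4.093711069883311, 1.971707299858384]) @ [[-0.2, -0.98], [0.98, -0.20]]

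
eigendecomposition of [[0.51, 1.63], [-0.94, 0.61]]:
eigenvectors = [[(0.8+0j), 0.80-0.00j], [(0.02+0.6j), 0.02-0.60j]]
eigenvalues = [(0.56+1.24j), (0.56-1.24j)]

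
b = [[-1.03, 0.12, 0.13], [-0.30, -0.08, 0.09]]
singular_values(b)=[1.09, 0.12]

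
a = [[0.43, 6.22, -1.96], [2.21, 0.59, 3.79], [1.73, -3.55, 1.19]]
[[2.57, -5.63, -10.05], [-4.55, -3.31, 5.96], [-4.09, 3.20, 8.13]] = a@[[-1.31, 0.02, 1.17], [0.35, -1.13, -1.35], [-0.49, -0.71, 1.10]]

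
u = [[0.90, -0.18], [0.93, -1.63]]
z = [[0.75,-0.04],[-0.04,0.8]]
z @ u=[[0.64, -0.07], [0.71, -1.30]]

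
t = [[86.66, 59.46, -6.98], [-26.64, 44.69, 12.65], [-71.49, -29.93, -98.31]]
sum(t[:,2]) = -92.64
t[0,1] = 59.46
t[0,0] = 86.66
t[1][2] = 12.65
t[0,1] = 59.46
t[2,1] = -29.93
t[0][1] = 59.46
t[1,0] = -26.64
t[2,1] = -29.93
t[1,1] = 44.69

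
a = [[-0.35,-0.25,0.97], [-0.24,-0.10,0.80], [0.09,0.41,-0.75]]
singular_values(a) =[1.58, 0.26, 0.07]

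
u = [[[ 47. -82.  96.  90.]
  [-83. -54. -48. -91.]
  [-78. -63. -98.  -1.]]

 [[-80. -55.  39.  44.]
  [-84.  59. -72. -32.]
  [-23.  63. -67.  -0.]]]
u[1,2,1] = 63.0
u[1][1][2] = -72.0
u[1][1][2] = -72.0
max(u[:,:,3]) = 90.0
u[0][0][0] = 47.0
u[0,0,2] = 96.0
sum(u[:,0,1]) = -137.0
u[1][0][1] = -55.0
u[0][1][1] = -54.0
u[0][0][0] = 47.0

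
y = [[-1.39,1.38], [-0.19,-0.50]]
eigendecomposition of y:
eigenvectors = [[0.94+0.00j, 0.94-0.00j], [0.30+0.17j, (0.3-0.17j)]]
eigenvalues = [(-0.94+0.25j), (-0.94-0.25j)]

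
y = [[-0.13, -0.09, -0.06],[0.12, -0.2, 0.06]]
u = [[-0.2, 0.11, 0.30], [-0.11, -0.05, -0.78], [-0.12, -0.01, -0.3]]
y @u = [[0.04, -0.01, 0.05], [-0.01, 0.02, 0.17]]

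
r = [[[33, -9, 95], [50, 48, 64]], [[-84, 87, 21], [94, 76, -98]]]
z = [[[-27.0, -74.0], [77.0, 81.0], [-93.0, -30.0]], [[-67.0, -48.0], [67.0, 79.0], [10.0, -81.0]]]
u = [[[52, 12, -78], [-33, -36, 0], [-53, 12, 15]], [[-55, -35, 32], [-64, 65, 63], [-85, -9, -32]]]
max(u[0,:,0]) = 52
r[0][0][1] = -9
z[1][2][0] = 10.0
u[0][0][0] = 52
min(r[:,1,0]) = 50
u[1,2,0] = -85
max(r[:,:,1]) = 87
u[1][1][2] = 63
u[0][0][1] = 12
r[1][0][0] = -84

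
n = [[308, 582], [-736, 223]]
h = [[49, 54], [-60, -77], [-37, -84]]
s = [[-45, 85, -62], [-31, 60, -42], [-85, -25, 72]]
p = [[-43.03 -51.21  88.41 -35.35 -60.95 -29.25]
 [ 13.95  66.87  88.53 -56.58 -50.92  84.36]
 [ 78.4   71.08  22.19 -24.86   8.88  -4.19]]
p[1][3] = -56.58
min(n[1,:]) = -736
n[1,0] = -736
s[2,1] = -25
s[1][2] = -42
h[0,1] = 54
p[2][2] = 22.19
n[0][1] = 582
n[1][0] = -736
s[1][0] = -31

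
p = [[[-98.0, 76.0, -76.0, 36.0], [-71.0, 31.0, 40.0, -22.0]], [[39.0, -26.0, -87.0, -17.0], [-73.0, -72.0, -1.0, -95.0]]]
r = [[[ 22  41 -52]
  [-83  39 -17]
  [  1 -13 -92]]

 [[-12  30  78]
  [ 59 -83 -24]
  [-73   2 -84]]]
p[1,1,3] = -95.0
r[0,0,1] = 41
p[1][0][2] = -87.0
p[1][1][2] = -1.0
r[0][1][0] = -83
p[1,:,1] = [-26.0, -72.0]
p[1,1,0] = -73.0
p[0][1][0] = -71.0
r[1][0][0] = -12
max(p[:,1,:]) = 40.0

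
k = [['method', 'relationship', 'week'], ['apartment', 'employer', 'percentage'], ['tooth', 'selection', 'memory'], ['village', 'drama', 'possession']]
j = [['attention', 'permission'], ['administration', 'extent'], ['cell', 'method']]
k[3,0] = 'village'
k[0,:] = ['method', 'relationship', 'week']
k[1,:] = ['apartment', 'employer', 'percentage']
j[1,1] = 'extent'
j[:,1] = ['permission', 'extent', 'method']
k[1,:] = ['apartment', 'employer', 'percentage']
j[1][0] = 'administration'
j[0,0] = 'attention'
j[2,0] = 'cell'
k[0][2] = 'week'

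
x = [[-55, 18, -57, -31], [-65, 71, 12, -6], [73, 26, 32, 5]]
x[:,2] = [-57, 12, 32]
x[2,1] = 26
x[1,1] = 71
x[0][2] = -57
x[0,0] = -55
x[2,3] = 5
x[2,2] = 32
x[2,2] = 32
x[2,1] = 26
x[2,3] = 5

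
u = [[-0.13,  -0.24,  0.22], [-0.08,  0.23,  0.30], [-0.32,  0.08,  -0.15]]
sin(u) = [[-0.14, -0.24, 0.22],[-0.08, 0.22, 0.3],[-0.32, 0.08, -0.16]]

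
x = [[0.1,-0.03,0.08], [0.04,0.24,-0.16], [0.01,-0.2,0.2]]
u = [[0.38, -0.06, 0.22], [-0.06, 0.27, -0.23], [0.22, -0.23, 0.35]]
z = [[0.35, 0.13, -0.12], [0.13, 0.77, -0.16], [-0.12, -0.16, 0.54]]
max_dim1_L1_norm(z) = 1.06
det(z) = 0.12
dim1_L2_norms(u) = [0.44, 0.36, 0.47]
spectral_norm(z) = 0.90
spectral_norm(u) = 0.69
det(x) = 0.00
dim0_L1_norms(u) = [0.66, 0.56, 0.8]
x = u @ z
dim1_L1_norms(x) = [0.21, 0.44, 0.41]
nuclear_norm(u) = 1.00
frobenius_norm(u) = 0.74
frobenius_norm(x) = 0.43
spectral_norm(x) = 0.41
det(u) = 0.01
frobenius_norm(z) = 1.06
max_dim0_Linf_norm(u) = 0.38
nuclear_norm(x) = 0.55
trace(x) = 0.54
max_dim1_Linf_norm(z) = 0.77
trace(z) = 1.66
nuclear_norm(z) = 1.66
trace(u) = 1.00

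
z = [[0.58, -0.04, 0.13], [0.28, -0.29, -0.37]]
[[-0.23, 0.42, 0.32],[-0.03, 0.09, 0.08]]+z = [[0.35, 0.38, 0.45], [0.25, -0.2, -0.29]]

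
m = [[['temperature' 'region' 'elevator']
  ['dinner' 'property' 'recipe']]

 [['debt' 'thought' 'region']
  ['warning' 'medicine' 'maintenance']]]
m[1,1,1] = 'medicine'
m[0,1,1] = 'property'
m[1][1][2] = 'maintenance'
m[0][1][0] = 'dinner'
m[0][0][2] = 'elevator'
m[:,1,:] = [['dinner', 'property', 'recipe'], ['warning', 'medicine', 'maintenance']]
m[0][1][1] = 'property'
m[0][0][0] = 'temperature'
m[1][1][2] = 'maintenance'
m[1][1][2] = 'maintenance'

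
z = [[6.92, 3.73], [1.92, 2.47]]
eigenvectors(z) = [[0.95, -0.55],  [0.32, 0.84]]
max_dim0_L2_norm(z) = 7.18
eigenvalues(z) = [8.18, 1.21]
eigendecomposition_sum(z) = [[6.70, 4.38],[2.26, 1.47]] + [[0.22,  -0.65], [-0.34,  1.0]]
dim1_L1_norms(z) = [10.65, 4.39]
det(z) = 9.93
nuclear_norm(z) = 9.56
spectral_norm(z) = 8.38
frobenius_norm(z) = 8.46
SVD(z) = [[-0.94, -0.35],  [-0.35, 0.94]] @ diag([8.377432338552053, 1.1854228836083245]) @ [[-0.85, -0.52], [-0.52, 0.85]]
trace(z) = 9.39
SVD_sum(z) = [[6.7, 4.08], [2.5, 1.52]] + [[0.22,-0.35], [-0.58,0.95]]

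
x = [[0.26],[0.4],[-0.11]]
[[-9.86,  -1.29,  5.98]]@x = [[-3.74]]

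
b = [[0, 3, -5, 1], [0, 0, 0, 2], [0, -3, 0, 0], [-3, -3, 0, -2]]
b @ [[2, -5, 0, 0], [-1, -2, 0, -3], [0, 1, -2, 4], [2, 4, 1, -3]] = [[-1, -7, 11, -32], [4, 8, 2, -6], [3, 6, 0, 9], [-7, 13, -2, 15]]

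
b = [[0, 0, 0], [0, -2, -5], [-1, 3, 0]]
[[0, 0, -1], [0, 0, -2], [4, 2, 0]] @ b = [[1, -3, 0], [2, -6, 0], [0, -4, -10]]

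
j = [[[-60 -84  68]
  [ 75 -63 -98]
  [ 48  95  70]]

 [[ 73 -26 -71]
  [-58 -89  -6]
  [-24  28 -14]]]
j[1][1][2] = -6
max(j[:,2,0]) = 48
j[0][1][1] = -63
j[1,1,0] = -58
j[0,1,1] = -63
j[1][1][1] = -89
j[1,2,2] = -14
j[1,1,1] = -89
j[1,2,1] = 28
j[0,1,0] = 75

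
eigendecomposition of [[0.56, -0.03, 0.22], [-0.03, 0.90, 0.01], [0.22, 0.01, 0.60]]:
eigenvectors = [[-0.74, -0.66, -0.12], [-0.05, -0.12, 0.99], [0.67, -0.74, -0.06]]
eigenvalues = [0.36, 0.8, 0.9]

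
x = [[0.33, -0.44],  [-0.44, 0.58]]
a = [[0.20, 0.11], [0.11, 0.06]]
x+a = [[0.53, -0.33], [-0.33, 0.64]]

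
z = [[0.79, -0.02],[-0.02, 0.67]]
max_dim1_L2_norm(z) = 0.79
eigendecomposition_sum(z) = [[0.77, -0.13], [-0.13, 0.02]] + [[0.02, 0.11], [0.11, 0.65]]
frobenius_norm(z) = 1.04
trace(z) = 1.46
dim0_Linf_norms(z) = [0.79, 0.67]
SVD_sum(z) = [[0.77,-0.13], [-0.13,0.02]] + [[0.02, 0.11], [0.11, 0.65]]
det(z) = 0.53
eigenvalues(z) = [0.79, 0.67]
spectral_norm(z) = 0.79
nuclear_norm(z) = 1.46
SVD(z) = [[-0.99, 0.16], [0.16, 0.99]] @ diag([0.7932455532033676, 0.6667544467966325]) @ [[-0.99, 0.16], [0.16, 0.99]]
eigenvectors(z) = [[0.99, 0.16], [-0.16, 0.99]]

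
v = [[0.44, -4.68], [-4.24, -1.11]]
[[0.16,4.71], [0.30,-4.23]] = v@[[-0.06, 1.23], [-0.04, -0.89]]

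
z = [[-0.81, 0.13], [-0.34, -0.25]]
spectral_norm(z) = 0.88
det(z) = 0.25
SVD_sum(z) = [[-0.81,0.02], [-0.33,0.01]] + [[0.0,  0.11], [-0.01,  -0.26]]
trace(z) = -1.06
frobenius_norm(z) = 0.92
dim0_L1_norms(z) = [1.15, 0.38]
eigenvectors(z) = [[-0.81, -0.27],  [-0.59, -0.96]]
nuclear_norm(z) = 1.16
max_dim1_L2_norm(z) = 0.82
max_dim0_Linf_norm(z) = 0.81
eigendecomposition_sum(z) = [[-0.9, 0.25],[-0.66, 0.18]] + [[0.09, -0.12], [0.32, -0.43]]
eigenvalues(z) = [-0.71, -0.35]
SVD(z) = [[-0.93, -0.38],[-0.38, 0.93]] @ diag([0.8788030136510463, 0.28072275147881914]) @ [[1.00,-0.03], [-0.03,-1.0]]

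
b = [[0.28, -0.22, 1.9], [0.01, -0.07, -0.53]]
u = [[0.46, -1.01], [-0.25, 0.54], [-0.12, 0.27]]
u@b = [[0.12,-0.03,1.41], [-0.06,0.02,-0.76], [-0.03,0.01,-0.37]]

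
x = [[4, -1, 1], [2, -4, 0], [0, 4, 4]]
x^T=[[4, 2, 0], [-1, -4, 4], [1, 0, 4]]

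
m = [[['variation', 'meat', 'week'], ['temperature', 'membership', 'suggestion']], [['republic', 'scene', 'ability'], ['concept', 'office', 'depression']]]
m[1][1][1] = 'office'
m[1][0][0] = 'republic'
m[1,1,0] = 'concept'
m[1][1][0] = 'concept'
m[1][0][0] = 'republic'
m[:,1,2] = ['suggestion', 'depression']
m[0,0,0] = 'variation'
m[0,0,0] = 'variation'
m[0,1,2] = 'suggestion'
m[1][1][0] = 'concept'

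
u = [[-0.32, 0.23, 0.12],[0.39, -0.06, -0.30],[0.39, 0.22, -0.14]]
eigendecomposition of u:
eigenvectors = [[-0.69+0.00j,-0.34-0.13j,(-0.34+0.13j)], [(0.67+0j),(-0.01-0.5j),(-0.01+0.5j)], [(0.28+0j),(-0.78+0j),-0.78-0.00j]]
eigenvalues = [(-0.59+0j), (0.03+0.2j), (0.03-0.2j)]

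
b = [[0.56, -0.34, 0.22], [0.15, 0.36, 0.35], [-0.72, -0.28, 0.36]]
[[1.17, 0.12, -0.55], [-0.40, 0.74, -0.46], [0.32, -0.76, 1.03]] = b @ [[0.64, 0.8, -1.28], [-1.99, 1.26, -0.59], [0.63, 0.47, -0.15]]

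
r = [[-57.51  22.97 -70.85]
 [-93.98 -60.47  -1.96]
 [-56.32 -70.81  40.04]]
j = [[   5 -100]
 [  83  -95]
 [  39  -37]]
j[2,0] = 39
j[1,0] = 83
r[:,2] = [-70.85, -1.96, 40.04]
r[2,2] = 40.04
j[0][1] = -100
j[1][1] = -95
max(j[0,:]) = 5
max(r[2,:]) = 40.04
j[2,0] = 39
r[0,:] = [-57.51, 22.97, -70.85]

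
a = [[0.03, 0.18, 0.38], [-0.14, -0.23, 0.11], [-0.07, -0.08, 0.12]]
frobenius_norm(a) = 0.54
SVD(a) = [[-0.98, 0.12, -0.15], [-0.04, -0.90, -0.44], [-0.19, -0.42, 0.88]] @ diag([0.4280697467467161, 0.32361077583624664, 0.00568838139233554]) @ [[-0.02, -0.35, -0.94], [0.49, 0.81, -0.32], [-0.87, 0.47, -0.15]]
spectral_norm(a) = 0.43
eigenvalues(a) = [(-0.03+0.17j), (-0.03-0.17j), (-0.03+0j)]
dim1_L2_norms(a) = [0.42, 0.29, 0.16]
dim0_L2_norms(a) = [0.16, 0.3, 0.41]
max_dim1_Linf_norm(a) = 0.38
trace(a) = -0.08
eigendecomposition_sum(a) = [[0.00+0.15j, 0.06+0.19j, (0.24-0.26j)], [(-0.06-0.05j), (-0.1-0.04j), 0.02+0.19j], [(-0.04+0j), (-0.04+0.02j), (0.07+0.05j)]] + [[-0.15j, 0.06-0.19j, 0.24+0.26j], [-0.06+0.05j, (-0.1+0.04j), (0.02-0.19j)], [(-0.04-0j), -0.04-0.02j, (0.07-0.05j)]] + [[(0.02-0j), 0.06-0.00j, (-0.1+0j)], [-0.01+0.00j, -0.04+0.00j, (0.06-0j)], [0.00-0.00j, (0.01-0j), (-0.01+0j)]]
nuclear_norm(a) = 0.76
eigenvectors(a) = [[(-0.86+0j), -0.86-0.00j, 0.85+0.00j], [0.30-0.35j, 0.30+0.35j, -0.52+0.00j], [(-0.01-0.21j), (-0.01+0.21j), 0.12+0.00j]]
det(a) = -0.00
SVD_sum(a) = [[0.01, 0.15, 0.39], [0.00, 0.01, 0.02], [0.00, 0.03, 0.08]] + [[0.02, 0.03, -0.01],[-0.14, -0.24, 0.09],[-0.07, -0.11, 0.04]] + [[0.0,-0.0,0.00], [0.00,-0.0,0.0], [-0.0,0.0,-0.0]]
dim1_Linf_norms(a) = [0.38, 0.23, 0.12]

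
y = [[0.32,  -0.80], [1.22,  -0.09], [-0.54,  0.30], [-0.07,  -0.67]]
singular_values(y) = [1.46, 0.97]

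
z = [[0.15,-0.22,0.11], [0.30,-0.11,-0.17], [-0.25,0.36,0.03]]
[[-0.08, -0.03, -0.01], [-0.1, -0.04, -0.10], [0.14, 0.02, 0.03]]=z@[[-0.18, -0.26, -0.35], [0.27, -0.11, -0.16], [0.09, -0.14, 0.07]]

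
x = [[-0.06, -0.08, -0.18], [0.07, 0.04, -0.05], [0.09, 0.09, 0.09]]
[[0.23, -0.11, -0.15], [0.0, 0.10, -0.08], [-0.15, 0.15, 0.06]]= x @ [[-0.89, 0.57, -0.87], [0.29, 1.24, 0.65], [-1.09, -0.15, 0.85]]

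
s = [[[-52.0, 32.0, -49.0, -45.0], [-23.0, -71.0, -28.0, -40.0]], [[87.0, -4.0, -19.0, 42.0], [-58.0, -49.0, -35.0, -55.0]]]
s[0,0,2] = -49.0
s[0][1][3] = -40.0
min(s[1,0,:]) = -19.0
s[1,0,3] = 42.0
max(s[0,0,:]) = 32.0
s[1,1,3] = -55.0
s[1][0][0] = 87.0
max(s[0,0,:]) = 32.0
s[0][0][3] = -45.0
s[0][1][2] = -28.0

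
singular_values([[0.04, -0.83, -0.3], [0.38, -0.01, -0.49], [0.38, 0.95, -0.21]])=[1.29, 0.77, 0.0]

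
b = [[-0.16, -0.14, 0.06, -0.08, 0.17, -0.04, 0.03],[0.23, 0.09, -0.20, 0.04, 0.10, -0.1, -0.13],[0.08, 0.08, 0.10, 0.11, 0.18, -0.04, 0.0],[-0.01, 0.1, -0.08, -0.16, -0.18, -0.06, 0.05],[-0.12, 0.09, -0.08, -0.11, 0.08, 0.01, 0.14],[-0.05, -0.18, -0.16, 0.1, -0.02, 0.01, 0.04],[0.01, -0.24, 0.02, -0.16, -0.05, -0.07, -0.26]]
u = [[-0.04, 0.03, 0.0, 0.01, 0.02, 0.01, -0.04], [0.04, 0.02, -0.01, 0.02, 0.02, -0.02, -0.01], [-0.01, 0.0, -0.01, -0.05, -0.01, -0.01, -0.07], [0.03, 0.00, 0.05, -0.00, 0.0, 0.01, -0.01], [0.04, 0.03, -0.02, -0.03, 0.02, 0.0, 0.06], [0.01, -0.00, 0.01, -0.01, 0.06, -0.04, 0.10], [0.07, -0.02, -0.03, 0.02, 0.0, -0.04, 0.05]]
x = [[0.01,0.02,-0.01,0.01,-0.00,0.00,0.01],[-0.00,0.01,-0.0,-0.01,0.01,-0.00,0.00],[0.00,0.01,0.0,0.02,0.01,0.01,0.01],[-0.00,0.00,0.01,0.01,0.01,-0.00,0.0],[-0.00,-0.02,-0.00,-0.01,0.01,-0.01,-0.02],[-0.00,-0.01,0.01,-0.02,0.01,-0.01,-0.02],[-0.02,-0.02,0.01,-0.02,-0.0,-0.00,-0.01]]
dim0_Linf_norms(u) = [0.07, 0.03, 0.05, 0.05, 0.06, 0.04, 0.1]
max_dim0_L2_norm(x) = 0.04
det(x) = 0.00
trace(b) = -0.30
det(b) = -0.00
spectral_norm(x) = 0.06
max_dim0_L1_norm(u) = 0.34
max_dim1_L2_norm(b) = 0.4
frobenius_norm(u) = 0.23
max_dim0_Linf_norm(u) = 0.1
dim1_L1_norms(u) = [0.15, 0.14, 0.16, 0.1, 0.2, 0.23, 0.23]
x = u @ b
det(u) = 0.00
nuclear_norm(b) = 1.86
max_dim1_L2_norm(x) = 0.04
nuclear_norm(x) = 0.15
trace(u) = 0.00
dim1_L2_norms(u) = [0.07, 0.06, 0.09, 0.06, 0.09, 0.12, 0.1]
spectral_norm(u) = 0.18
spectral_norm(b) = 0.45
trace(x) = 0.02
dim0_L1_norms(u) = [0.24, 0.1, 0.13, 0.14, 0.13, 0.13, 0.34]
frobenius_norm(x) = 0.08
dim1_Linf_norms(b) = [0.17, 0.23, 0.18, 0.18, 0.14, 0.18, 0.26]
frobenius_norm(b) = 0.82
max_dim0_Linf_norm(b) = 0.26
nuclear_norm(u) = 0.50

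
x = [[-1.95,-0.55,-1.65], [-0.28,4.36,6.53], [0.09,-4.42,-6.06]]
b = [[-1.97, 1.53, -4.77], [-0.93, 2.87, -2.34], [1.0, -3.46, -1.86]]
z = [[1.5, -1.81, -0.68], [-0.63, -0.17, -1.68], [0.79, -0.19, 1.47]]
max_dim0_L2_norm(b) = 5.63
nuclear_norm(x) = 13.26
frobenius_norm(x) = 11.17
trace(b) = -0.96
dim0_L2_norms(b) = [2.4, 4.75, 5.63]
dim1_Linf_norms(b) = [4.77, 2.87, 3.46]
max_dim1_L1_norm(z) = 3.99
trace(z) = 2.80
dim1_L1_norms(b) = [8.27, 6.14, 6.32]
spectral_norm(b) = 6.39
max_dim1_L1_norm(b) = 8.27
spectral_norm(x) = 10.98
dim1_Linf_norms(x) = [1.95, 6.53, 6.06]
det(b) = 18.58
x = z @ b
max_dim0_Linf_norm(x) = 6.53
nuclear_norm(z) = 4.96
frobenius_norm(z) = 3.47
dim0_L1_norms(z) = [2.92, 2.17, 3.83]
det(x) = -5.54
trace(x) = -3.65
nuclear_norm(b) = 11.39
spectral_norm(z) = 2.47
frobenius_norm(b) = 7.74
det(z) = -0.30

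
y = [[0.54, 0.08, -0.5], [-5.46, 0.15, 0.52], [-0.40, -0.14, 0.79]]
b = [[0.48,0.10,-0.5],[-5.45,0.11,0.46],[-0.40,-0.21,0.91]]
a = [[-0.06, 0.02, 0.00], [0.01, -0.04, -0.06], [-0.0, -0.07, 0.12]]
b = y + a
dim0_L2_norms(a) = [0.06, 0.08, 0.13]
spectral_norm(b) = 5.52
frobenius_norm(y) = 5.61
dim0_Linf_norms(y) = [5.46, 0.15, 0.79]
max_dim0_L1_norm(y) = 6.4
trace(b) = 1.50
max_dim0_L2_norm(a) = 0.13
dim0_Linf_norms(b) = [5.45, 0.21, 0.91]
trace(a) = 0.02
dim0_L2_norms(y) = [5.5, 0.22, 1.07]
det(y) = 0.02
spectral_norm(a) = 0.14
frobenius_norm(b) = 5.61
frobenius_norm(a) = 0.17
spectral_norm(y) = 5.54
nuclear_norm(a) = 0.27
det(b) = -0.02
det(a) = 0.00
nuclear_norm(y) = 6.43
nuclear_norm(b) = 6.53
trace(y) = 1.48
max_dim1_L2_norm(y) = 5.49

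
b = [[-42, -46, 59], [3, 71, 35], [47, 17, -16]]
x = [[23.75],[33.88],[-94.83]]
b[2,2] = -16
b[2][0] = 47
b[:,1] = [-46, 71, 17]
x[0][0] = 23.75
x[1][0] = 33.88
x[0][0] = 23.75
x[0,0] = 23.75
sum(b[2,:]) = 48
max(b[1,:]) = 71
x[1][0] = 33.88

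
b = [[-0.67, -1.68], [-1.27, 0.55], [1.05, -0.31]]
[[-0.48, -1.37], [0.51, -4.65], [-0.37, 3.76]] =b@[[-0.24, 3.42],[0.38, -0.55]]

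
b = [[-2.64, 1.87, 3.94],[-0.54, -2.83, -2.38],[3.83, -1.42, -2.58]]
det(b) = 15.72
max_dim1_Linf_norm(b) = 3.94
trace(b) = -8.05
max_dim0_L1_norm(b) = 8.9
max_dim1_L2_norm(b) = 5.1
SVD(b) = [[-0.69,0.00,0.72],[0.36,-0.87,0.35],[0.62,0.50,0.6]] @ diag([7.314214664165729, 3.0499637336958214, 0.704758873405132]) @ [[0.55, -0.44, -0.71],[0.78, 0.57, 0.25],[0.29, -0.69, 0.66]]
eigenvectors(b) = [[-0.69, -0.5, 0.27], [0.28, 0.50, 0.89], [0.66, -0.71, -0.38]]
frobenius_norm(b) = 7.96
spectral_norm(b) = 7.31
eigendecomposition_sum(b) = [[-2.76, 2.37, 3.60], [1.11, -0.95, -1.45], [2.65, -2.27, -3.45]] + [[0.48, 0.06, 0.48], [-0.48, -0.06, -0.48], [0.68, 0.08, 0.68]] + [[-0.36, -0.56, -0.14], [-1.17, -1.82, -0.46], [0.5, 0.77, 0.19]]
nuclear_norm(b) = 11.07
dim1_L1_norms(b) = [8.45, 5.75, 7.83]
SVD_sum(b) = [[-2.79, 2.22, 3.61], [1.45, -1.15, -1.87], [2.51, -2.0, -3.24]] + [[0.00, 0.00, 0.0], [-2.06, -1.51, -0.67], [1.19, 0.87, 0.39]] + [[0.15, -0.35, 0.33], [0.07, -0.17, 0.16], [0.12, -0.29, 0.28]]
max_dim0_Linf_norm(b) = 3.94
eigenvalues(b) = [-7.17, 1.1, -1.99]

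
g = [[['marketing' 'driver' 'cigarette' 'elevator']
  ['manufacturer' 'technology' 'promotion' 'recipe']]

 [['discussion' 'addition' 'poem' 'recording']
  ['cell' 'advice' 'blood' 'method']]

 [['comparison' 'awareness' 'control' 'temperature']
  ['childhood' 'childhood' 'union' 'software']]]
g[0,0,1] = 'driver'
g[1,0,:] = ['discussion', 'addition', 'poem', 'recording']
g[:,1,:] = [['manufacturer', 'technology', 'promotion', 'recipe'], ['cell', 'advice', 'blood', 'method'], ['childhood', 'childhood', 'union', 'software']]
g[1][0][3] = 'recording'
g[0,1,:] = ['manufacturer', 'technology', 'promotion', 'recipe']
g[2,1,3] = 'software'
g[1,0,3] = 'recording'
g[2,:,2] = ['control', 'union']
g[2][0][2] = 'control'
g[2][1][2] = 'union'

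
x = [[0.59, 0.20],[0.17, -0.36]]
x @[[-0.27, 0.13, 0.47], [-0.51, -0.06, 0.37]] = [[-0.26, 0.06, 0.35], [0.14, 0.04, -0.05]]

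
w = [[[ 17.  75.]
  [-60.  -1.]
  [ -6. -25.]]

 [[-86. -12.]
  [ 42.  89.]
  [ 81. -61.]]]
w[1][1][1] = 89.0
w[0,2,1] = -25.0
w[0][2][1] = -25.0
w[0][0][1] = 75.0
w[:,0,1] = [75.0, -12.0]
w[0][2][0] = -6.0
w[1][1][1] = 89.0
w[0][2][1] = -25.0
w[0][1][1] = -1.0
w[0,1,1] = -1.0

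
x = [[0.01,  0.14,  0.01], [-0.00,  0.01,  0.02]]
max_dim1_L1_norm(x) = 0.16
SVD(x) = [[-1.00, -0.08],[-0.08, 1.0]] @ diag([0.1411798257486826, 0.01919001827960603]) @ [[-0.07, -0.99, -0.08], [-0.04, -0.08, 1.00]]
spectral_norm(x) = 0.14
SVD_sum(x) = [[0.01, 0.14, 0.01], [0.00, 0.01, 0.0]] + [[0.0, 0.00, -0.00], [-0.00, -0.0, 0.02]]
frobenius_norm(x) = 0.14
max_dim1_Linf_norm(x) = 0.14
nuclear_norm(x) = 0.16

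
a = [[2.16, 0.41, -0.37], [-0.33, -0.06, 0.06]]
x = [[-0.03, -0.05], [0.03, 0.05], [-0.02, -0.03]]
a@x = [[-0.05, -0.08], [0.01, 0.01]]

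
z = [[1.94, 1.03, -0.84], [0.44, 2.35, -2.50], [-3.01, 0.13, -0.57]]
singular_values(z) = [4.0, 3.3, 0.0]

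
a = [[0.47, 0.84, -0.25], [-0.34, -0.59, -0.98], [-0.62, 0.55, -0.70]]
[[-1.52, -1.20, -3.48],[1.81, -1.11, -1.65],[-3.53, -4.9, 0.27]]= a@[[3.12, 3.48, -4.82], [-3.75, -2.88, -0.38], [-0.67, 1.66, 3.58]]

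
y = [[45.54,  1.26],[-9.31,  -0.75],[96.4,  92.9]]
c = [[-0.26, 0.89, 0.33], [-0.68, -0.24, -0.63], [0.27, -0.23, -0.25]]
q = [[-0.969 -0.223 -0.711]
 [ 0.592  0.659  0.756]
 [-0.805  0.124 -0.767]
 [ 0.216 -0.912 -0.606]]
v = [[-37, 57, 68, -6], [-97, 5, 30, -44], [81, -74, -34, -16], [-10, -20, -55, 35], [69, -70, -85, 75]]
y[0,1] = 1.26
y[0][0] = 45.54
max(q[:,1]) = 0.659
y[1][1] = -0.75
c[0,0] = -0.264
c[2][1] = -0.227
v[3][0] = -10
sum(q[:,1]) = -0.352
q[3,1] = -0.912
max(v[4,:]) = 75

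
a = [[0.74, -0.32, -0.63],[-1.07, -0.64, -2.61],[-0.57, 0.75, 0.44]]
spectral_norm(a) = 2.95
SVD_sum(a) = [[-0.13, -0.12, -0.42], [-0.83, -0.77, -2.65], [0.13, 0.12, 0.41]] + [[0.77, -0.41, -0.12], [-0.24, 0.13, 0.04], [-0.79, 0.42, 0.12]] + [[0.1, 0.21, -0.09], [-0.0, -0.00, 0.00], [0.1, 0.21, -0.09]]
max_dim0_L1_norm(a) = 3.68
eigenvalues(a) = [(1.02+0j), (-0.24+1.12j), (-0.24-1.12j)]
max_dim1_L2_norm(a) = 2.89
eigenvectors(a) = [[(-0.83+0j), 0.18-0.03j, (0.18+0.03j)], [-0.25+0.00j, (0.89+0j), 0.89-0.00j], [0.50+0.00j, -0.21-0.37j, -0.21+0.37j]]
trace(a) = 0.54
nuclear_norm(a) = 4.60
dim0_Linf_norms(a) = [1.07, 0.75, 2.61]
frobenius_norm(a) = 3.24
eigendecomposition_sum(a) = [[(1.05-0j), -0.24-0.00j, -0.08-0.00j], [0.31-0.00j, (-0.07-0j), (-0.02-0j)], [-0.63+0.00j, (0.14+0j), 0.05+0.00j]] + [[-0.15-0.05j, (-0.04+0.13j), -0.28-0.02j], [-0.69-0.33j, -0.29+0.57j, -1.29-0.26j], [0.03+0.37j, (0.3-0.02j), (0.2+0.6j)]] + [[-0.15+0.05j,-0.04-0.13j,-0.28+0.02j],  [-0.69+0.33j,(-0.29-0.57j),-1.29+0.26j],  [0.03-0.37j,(0.3+0.02j),(0.2-0.6j)]]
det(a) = 1.35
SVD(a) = [[0.15, -0.68, 0.72], [0.98, 0.21, -0.01], [-0.15, 0.7, 0.70]] @ diag([2.947694725100747, 1.296547229047542, 0.35293213294112585]) @ [[-0.29, -0.27, -0.92],[-0.87, 0.47, 0.14],[0.39, 0.84, -0.37]]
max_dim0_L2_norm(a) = 2.72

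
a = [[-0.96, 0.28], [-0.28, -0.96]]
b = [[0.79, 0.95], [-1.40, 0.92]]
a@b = [[-1.15, -0.65], [1.12, -1.15]]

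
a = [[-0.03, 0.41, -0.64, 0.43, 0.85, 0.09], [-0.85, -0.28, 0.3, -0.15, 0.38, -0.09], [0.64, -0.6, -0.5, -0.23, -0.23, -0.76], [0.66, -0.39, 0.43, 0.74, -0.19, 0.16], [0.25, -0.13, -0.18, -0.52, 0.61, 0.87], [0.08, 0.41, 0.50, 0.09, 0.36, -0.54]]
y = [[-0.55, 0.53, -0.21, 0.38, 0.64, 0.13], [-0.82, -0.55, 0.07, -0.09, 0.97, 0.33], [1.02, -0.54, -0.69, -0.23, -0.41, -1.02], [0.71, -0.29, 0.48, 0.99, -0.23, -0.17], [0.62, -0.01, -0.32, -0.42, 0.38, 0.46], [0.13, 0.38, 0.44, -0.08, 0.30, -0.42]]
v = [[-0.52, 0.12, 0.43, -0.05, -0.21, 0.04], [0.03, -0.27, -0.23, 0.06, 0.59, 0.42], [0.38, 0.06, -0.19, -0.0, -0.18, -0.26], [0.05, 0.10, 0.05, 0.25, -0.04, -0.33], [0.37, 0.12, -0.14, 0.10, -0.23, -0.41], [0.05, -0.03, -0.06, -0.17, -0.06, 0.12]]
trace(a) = -0.00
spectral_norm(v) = 1.05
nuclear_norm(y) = 7.03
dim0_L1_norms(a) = [2.51, 2.22, 2.55, 2.16, 2.62, 2.51]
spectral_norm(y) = 2.21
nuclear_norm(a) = 6.66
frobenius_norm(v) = 1.45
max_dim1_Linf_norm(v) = 0.59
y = v + a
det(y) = 1.60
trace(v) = -0.84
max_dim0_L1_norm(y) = 3.85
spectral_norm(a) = 1.61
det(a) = 1.42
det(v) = -0.00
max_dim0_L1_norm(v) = 1.58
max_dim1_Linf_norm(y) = 1.02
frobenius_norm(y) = 3.14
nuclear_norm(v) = 2.37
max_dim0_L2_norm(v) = 0.75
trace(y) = -0.84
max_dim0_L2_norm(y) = 1.71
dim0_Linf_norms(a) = [0.85, 0.6, 0.64, 0.74, 0.85, 0.87]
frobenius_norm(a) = 2.83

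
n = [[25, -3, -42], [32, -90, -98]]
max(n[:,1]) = -3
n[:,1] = [-3, -90]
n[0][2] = -42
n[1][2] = -98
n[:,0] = [25, 32]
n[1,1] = -90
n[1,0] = 32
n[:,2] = [-42, -98]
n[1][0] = 32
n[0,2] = -42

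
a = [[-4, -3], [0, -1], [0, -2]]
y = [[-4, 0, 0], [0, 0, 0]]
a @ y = [[16, 0, 0], [0, 0, 0], [0, 0, 0]]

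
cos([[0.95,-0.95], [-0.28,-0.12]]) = [[0.48, 0.35], [0.1, 0.87]]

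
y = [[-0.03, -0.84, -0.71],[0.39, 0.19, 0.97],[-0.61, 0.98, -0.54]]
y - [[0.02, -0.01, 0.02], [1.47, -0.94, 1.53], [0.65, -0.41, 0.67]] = [[-0.05, -0.83, -0.73], [-1.08, 1.13, -0.56], [-1.26, 1.39, -1.21]]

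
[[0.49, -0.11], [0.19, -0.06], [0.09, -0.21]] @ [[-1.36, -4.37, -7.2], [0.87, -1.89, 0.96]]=[[-0.76, -1.93, -3.63], [-0.31, -0.72, -1.43], [-0.31, 0.0, -0.85]]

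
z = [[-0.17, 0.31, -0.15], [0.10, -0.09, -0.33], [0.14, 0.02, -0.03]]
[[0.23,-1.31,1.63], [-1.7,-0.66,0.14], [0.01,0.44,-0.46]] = z@[[0.54, 3.95, -4.05], [3.2, -0.45, 1.97], [4.45, 3.32, -2.18]]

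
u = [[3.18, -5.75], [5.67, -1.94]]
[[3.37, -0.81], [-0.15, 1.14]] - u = [[0.19, 4.94], [-5.82, 3.08]]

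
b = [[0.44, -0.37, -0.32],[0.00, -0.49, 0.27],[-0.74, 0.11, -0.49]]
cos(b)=[[0.79, 0.01, 0.04], [0.09, 0.87, 0.12], [-0.02, -0.08, 0.76]]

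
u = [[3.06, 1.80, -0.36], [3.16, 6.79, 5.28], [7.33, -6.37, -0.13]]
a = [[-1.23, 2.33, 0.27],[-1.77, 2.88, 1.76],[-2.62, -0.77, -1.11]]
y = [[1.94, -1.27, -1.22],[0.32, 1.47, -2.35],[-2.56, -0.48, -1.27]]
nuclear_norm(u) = 21.36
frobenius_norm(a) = 5.50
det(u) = 195.79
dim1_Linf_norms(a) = [2.33, 2.88, 2.62]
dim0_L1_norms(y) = [4.82, 3.22, 4.84]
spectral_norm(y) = 3.25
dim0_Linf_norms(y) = [2.56, 1.47, 2.35]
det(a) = -10.65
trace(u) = 9.72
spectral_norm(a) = 4.58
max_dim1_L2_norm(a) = 3.81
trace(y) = 2.14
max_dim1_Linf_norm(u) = 7.33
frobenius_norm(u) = 13.82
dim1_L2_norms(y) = [2.62, 2.79, 2.9]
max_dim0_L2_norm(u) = 9.48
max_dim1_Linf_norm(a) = 2.88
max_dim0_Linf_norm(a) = 2.88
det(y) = -18.37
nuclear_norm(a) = 8.31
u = y @ a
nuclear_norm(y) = 8.13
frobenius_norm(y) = 4.80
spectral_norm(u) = 10.52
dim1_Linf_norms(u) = [3.06, 6.79, 7.33]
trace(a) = 0.54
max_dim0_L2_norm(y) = 3.23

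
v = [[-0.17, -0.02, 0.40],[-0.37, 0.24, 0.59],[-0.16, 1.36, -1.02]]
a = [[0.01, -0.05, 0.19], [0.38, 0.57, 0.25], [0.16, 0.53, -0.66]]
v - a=[[-0.18, 0.03, 0.21], [-0.75, -0.33, 0.34], [-0.32, 0.83, -0.36]]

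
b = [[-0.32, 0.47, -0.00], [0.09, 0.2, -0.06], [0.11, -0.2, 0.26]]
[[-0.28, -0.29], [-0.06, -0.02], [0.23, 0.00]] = b@ [[0.38, 0.36], [-0.33, -0.37], [0.46, -0.43]]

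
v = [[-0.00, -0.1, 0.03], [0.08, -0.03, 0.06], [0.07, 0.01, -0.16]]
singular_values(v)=[0.18, 0.11, 0.08]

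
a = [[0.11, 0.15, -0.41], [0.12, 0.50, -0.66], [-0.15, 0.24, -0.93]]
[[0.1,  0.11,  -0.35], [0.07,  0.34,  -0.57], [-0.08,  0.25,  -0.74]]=a @[[0.81, -0.17, -0.09], [-0.17, 0.61, -0.08], [-0.09, -0.08, 0.79]]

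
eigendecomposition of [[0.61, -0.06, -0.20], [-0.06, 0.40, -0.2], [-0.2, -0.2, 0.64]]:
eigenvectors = [[0.39, 0.72, -0.57],[0.74, -0.62, -0.27],[0.54, 0.32, 0.78]]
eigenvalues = [0.22, 0.57, 0.86]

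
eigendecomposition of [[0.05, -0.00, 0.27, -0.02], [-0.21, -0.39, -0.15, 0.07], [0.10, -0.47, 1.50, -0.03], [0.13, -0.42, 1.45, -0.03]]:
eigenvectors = [[-0.12,-0.15,0.33,-0.23], [0.04,0.94,-0.29,0.25], [-0.71,0.25,-0.13,0.11], [-0.69,0.17,-0.89,0.94]]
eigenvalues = [1.52, -0.38, -0.0, -0.0]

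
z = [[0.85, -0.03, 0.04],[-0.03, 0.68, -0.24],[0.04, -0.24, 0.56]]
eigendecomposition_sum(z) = [[0.37, -0.35, 0.28], [-0.35, 0.32, -0.26], [0.28, -0.26, 0.21]] + [[0.47, 0.32, -0.23], [0.32, 0.22, -0.16], [-0.23, -0.16, 0.12]] + [[0.00, -0.01, -0.01], [-0.01, 0.14, 0.18], [-0.01, 0.18, 0.23]]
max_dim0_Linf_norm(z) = 0.85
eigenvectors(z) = [[0.64, -0.77, -0.03], [-0.59, -0.52, 0.61], [0.48, 0.38, 0.79]]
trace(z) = 2.09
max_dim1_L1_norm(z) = 0.95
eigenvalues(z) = [0.91, 0.81, 0.37]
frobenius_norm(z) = 1.27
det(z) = 0.27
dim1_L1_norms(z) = [0.92, 0.95, 0.84]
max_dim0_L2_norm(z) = 0.85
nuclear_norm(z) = 2.09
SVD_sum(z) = [[0.37,-0.35,0.28], [-0.35,0.32,-0.26], [0.28,-0.26,0.21]] + [[0.47, 0.32, -0.23], [0.32, 0.22, -0.16], [-0.23, -0.16, 0.12]] + [[0.00,-0.01,-0.01],[-0.01,0.14,0.18],[-0.01,0.18,0.23]]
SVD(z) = [[-0.64, -0.77, -0.03], [0.59, -0.52, 0.61], [-0.48, 0.38, 0.79]] @ diag([0.9078639418450171, 0.8098832857468189, 0.37225277240816457]) @ [[-0.64, 0.59, -0.48], [-0.77, -0.52, 0.38], [-0.03, 0.61, 0.79]]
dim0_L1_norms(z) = [0.92, 0.95, 0.84]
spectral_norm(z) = 0.91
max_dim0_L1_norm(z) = 0.95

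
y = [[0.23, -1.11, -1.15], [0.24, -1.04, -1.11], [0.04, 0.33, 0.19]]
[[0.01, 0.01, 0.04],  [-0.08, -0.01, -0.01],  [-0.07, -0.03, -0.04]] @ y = [[0.01,-0.01,-0.02], [-0.02,0.10,0.10], [-0.02,0.1,0.11]]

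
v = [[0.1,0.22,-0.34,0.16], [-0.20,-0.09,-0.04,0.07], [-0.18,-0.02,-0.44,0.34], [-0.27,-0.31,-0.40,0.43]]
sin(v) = [[0.1, 0.22, -0.34, 0.16], [-0.20, -0.09, -0.04, 0.07], [-0.18, -0.02, -0.44, 0.34], [-0.27, -0.31, -0.39, 0.43]]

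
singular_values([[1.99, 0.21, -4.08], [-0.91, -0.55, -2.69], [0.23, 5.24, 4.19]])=[7.64, 3.66, 1.54]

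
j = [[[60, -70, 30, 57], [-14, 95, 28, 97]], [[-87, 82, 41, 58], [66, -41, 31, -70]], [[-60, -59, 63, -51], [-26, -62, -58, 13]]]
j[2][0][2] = 63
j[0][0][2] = 30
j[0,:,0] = [60, -14]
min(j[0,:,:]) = -70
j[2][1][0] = -26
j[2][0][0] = -60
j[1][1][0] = 66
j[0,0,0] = 60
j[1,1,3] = -70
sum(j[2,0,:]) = -107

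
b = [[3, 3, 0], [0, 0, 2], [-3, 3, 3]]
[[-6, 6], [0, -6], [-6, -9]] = b@[[0, 1], [-2, 1], [0, -3]]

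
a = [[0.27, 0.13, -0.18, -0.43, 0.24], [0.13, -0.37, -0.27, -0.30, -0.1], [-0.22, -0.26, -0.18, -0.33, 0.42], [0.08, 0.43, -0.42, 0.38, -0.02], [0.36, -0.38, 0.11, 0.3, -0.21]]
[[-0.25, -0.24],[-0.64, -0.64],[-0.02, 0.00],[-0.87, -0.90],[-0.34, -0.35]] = a@[[-0.68, -0.7], [0.33, 0.3], [1.91, 1.93], [-0.38, -0.40], [0.31, 0.34]]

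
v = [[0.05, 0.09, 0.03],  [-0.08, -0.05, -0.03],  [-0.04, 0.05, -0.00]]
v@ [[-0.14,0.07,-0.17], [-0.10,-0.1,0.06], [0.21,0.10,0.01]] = [[-0.01, -0.00, -0.0], [0.01, -0.00, 0.01], [0.0, -0.01, 0.01]]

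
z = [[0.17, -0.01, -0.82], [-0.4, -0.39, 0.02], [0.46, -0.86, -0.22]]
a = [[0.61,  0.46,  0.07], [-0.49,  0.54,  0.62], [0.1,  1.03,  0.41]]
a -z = [[0.44, 0.47, 0.89], [-0.09, 0.93, 0.6], [-0.36, 1.89, 0.63]]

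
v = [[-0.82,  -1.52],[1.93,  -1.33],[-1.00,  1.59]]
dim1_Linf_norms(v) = [1.52, 1.93, 1.59]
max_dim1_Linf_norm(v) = 1.93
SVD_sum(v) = [[0.42, -0.51], [1.42, -1.75], [-1.18, 1.45]] + [[-1.24,  -1.01], [0.51,  0.42], [0.18,  0.14]]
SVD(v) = [[0.22,  -0.92], [0.75,  0.38], [-0.62,  0.13]] @ diag([2.995843004443453, 1.7405817110171031]) @ [[0.63, -0.78], [0.78, 0.63]]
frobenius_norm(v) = 3.46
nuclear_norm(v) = 4.74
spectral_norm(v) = 3.00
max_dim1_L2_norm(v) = 2.34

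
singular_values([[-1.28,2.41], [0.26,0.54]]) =[2.75, 0.48]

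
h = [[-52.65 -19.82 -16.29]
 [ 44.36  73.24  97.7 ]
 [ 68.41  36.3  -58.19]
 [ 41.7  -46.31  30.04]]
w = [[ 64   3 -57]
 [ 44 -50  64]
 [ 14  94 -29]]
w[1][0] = 44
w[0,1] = 3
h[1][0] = 44.36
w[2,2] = -29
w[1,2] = 64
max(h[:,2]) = 97.7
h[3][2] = 30.04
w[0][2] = -57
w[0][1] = 3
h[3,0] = 41.7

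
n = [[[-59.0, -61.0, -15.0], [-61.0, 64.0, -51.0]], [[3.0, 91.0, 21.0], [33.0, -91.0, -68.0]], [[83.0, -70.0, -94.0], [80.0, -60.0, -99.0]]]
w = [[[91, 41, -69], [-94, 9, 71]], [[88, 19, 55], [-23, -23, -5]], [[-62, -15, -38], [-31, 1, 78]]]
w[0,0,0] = 91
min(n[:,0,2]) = -94.0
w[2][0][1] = -15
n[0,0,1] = -61.0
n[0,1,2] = -51.0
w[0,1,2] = 71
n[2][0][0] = 83.0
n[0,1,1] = 64.0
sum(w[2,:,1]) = -14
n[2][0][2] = -94.0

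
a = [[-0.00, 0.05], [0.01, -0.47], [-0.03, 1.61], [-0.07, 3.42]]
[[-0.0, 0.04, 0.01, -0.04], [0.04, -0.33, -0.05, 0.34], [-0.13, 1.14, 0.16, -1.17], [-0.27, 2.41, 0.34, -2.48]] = a @[[-0.05, 0.25, 0.04, -0.26], [-0.08, 0.71, 0.10, -0.73]]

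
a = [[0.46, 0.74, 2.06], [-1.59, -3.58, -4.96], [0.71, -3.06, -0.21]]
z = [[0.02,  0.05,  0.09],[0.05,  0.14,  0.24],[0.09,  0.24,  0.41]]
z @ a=[[-0.01, -0.44, -0.23], [-0.03, -1.2, -0.64], [-0.05, -2.05, -1.09]]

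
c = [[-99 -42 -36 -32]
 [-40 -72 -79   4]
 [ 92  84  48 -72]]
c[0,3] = -32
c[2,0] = 92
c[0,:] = [-99, -42, -36, -32]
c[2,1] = 84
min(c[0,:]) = -99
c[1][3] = 4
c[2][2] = 48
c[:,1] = [-42, -72, 84]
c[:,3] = [-32, 4, -72]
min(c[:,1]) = -72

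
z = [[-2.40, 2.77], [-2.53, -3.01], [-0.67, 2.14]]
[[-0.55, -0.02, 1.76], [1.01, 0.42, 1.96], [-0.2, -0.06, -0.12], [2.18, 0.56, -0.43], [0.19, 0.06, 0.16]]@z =[[0.19, 2.30], [-4.8, 5.73], [0.71, -0.63], [-6.36, 3.43], [-0.71, 0.69]]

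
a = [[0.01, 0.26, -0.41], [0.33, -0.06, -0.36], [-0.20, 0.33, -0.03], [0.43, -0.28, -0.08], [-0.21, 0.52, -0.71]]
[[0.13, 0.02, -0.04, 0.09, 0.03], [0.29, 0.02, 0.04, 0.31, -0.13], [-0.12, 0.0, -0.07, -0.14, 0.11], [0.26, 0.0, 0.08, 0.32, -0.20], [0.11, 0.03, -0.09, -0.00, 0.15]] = a @ [[0.42, -0.01, 0.06, 0.7, -0.44], [-0.16, -0.01, -0.17, -0.01, 0.05], [-0.4, -0.05, -0.02, -0.21, -0.05]]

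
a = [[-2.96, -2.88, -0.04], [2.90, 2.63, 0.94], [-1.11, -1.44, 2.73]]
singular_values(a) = [5.97, 2.89, 0.03]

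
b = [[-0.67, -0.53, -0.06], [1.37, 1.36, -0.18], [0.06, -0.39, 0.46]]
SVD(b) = [[-0.39, -0.30, 0.87], [0.91, 0.01, 0.41], [-0.13, 0.95, 0.27]] @ diag([2.1304774097989414, 0.5662611426479915, 0.003784793704078668]) @ [[0.71, 0.70, -0.09], [0.47, -0.36, 0.81], [0.53, -0.61, -0.59]]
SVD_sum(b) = [[-0.59, -0.59, 0.08], [1.37, 1.36, -0.18], [-0.19, -0.19, 0.03]] + [[-0.08, 0.06, -0.14],[0.00, -0.0, 0.00],[0.25, -0.20, 0.43]] + [[0.0, -0.00, -0.0],[0.0, -0.0, -0.0],[0.00, -0.00, -0.0]]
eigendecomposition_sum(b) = [[-0.23+0.00j,  -0.30+0.00j,  (0.11+0j)], [(0.82+0j),  1.08+0.00j,  (-0.38+0j)], [(-0.53+0j),  (-0.69+0j),  0.25+0.00j]] + [[(-0.22+0.15j),-0.11+0.07j,(-0.08+0.04j)], [(0.27-0.16j),0.14-0.07j,(0.1-0.04j)], [0.29-0.12j,(0.15-0.05j),(0.11-0.02j)]] + [[-0.22-0.15j, -0.11-0.07j, -0.08-0.04j], [0.27+0.16j, (0.14+0.07j), 0.10+0.04j], [0.29+0.12j, 0.15+0.05j, (0.11+0.02j)]]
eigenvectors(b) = [[(0.23+0j), (-0.5+0.1j), (-0.5-0.1j)],[(-0.82+0j), 0.60-0.08j, 0.60+0.08j],[(0.53+0j), (0.61+0j), 0.61-0.00j]]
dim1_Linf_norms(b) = [0.67, 1.37, 0.46]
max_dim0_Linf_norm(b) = 1.37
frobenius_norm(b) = 2.20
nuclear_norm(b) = 2.70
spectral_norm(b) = 2.13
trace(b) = 1.15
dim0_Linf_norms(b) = [1.37, 1.36, 0.46]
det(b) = 0.00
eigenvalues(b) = [(1.09+0j), (0.03+0.06j), (0.03-0.06j)]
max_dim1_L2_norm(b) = 1.94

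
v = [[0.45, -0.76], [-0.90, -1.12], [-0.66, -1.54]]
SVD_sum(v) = [[-0.21,-0.45], [-0.6,-1.26], [-0.72,-1.51]] + [[0.66, -0.31],[-0.30, 0.14],[0.06, -0.03]]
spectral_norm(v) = 2.24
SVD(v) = [[-0.22, 0.91], [-0.62, -0.41], [-0.75, 0.08]] @ diag([2.236157270362245, 0.8070320081670088]) @ [[0.43, 0.90], [0.9, -0.43]]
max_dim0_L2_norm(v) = 2.05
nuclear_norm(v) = 3.04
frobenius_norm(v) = 2.38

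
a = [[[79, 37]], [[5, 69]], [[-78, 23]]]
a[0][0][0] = 79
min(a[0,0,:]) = 37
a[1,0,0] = 5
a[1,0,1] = 69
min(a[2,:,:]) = -78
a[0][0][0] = 79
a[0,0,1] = 37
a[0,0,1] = 37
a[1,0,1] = 69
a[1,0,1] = 69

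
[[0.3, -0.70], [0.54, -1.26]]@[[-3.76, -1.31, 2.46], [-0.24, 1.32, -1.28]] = [[-0.96, -1.32, 1.63], [-1.73, -2.37, 2.94]]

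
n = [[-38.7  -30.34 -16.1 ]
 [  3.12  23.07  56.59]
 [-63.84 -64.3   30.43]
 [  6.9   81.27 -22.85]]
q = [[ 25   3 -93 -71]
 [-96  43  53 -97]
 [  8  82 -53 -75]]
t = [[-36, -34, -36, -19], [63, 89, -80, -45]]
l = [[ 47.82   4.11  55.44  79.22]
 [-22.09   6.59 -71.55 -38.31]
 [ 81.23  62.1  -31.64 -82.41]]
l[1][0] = -22.09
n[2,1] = -64.3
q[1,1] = 43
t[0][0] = -36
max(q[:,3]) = -71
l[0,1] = 4.11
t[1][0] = 63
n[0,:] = [-38.7, -30.34, -16.1]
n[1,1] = 23.07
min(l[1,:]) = -71.55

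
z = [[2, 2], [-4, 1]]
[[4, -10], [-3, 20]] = z@[[1, -5], [1, 0]]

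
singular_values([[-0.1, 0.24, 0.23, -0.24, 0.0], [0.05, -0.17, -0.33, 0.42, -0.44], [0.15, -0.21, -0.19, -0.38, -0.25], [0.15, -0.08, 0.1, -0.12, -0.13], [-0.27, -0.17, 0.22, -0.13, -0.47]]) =[0.81, 0.7, 0.49, 0.18, 0.17]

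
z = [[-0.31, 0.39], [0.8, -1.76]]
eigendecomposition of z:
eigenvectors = [[0.90,  -0.23], [0.44,  0.97]]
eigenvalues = [-0.12, -1.95]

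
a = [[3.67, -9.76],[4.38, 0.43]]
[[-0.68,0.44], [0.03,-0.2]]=a@[[0.00,  -0.04], [0.07,  -0.06]]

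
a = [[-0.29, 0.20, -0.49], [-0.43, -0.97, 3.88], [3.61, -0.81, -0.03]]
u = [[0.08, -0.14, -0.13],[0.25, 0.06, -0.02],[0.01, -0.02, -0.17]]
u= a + [[0.37,  -0.34,  0.36], [0.68,  1.03,  -3.90], [-3.6,  0.79,  -0.14]]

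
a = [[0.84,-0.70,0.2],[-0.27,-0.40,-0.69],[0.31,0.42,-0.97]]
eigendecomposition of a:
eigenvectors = [[0.97+0.00j, (-0.22-0.14j), -0.22+0.14j], [-0.23+0.00j, -0.70+0.00j, (-0.7-0j)], [0.10+0.00j, (-0.3+0.59j), -0.30-0.59j]]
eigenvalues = [(1.03+0j), (-0.78+0.52j), (-0.78-0.52j)]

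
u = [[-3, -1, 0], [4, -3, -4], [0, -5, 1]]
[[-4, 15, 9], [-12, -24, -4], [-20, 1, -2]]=u @ [[0, -5, -3], [4, 0, 0], [0, 1, -2]]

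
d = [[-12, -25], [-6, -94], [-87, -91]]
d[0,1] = -25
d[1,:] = [-6, -94]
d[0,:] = [-12, -25]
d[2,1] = -91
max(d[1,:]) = -6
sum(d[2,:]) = -178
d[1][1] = -94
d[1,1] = -94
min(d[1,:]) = -94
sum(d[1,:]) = -100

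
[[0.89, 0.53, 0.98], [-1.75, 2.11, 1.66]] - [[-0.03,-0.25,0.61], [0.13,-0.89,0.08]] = [[0.92, 0.78, 0.37], [-1.88, 3.00, 1.58]]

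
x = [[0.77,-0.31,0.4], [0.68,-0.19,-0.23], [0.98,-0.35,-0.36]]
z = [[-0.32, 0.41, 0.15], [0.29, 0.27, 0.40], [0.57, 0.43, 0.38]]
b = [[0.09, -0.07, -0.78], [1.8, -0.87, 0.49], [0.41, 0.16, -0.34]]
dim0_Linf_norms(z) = [0.57, 0.43, 0.4]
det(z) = 0.07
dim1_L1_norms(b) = [0.94, 3.16, 0.91]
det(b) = -0.54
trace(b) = -1.12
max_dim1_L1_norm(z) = 1.38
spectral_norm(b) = 2.07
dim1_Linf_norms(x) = [0.77, 0.68, 0.98]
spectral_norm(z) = 0.98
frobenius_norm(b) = 2.27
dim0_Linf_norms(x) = [0.98, 0.35, 0.4]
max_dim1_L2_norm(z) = 0.81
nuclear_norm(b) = 3.25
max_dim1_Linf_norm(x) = 0.98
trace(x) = 0.22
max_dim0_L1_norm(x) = 2.43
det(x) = -0.04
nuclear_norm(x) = 2.12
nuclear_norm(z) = 1.64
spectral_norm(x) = 1.51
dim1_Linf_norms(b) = [0.78, 1.8, 0.41]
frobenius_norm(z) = 1.12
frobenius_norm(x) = 1.62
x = z @ b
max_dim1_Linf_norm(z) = 0.57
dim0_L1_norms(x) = [2.43, 0.85, 0.99]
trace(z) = 0.33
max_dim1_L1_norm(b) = 3.16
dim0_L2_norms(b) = [1.85, 0.89, 0.98]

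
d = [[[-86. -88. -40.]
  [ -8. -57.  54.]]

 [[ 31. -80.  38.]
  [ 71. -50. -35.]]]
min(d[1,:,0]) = 31.0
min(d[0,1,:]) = -57.0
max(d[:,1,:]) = 71.0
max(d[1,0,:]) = 38.0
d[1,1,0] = 71.0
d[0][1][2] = 54.0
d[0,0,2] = -40.0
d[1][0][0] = 31.0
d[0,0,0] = -86.0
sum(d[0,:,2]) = 14.0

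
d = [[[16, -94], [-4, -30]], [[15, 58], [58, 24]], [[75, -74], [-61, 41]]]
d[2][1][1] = 41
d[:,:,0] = [[16, -4], [15, 58], [75, -61]]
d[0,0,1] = -94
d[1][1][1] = 24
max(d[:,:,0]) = 75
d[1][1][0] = 58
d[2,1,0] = -61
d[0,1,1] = -30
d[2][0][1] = -74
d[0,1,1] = -30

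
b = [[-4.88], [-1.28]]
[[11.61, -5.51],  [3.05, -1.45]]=b @ [[-2.38, 1.13]]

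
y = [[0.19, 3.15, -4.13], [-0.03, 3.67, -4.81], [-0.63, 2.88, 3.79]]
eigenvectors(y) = [[(-0.99+0j), 0.59-0.02j, (0.59+0.02j)], [-0.12+0.00j, 0.66+0.00j, (0.66-0j)], [-0.08+0.00j, (-0.01-0.46j), -0.01+0.46j]]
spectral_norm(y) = 8.12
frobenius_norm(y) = 9.31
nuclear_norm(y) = 12.83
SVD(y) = [[0.63,-0.15,-0.76], [0.74,-0.18,0.65], [-0.23,-0.97,-0.00]] @ diag([8.124007557634036, 4.544338112536374, 0.16214907478715163]) @ [[0.03, 0.50, -0.87], [0.13, -0.86, -0.49], [-0.99, -0.1, -0.09]]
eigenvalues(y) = [(0.24+0j), (3.7+3.34j), (3.7-3.34j)]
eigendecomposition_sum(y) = [[(0.27-0j), -0.24+0.00j, (-0.01+0j)], [0.03-0.00j, (-0.03+0j), -0.00+0.00j], [(0.02-0j), -0.02+0.00j, (-0+0j)]] + [[-0.04-0.42j, 1.69+1.83j, (-2.06+2.44j)], [-0.03-0.47j, (1.85+2.12j), (-2.4+2.68j)], [-0.33+0.03j, 1.45-1.31j, 1.90+1.64j]] + [[-0.04+0.42j,(1.69-1.83j),(-2.06-2.44j)], [-0.03+0.47j,1.85-2.12j,(-2.4-2.68j)], [-0.33-0.03j,1.45+1.31j,1.90-1.64j]]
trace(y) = 7.65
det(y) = 5.99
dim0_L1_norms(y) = [0.85, 9.7, 12.73]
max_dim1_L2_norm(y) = 6.05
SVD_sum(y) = [[0.15, 2.56, -4.47], [0.18, 2.98, -5.20], [-0.06, -0.93, 1.62]] + [[-0.09, 0.57, 0.33], [-0.11, 0.70, 0.4], [-0.57, 3.81, 2.17]] + [[0.12, 0.01, 0.01], [-0.1, -0.01, -0.01], [0.0, 0.00, 0.00]]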